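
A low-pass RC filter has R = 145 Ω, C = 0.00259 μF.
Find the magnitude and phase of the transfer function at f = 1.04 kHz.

Step 1 — Angular frequency: ω = 2π·1040 = 6535 rad/s.
Step 2 — Transfer function: H(jω) = 1/(1 + jωRC).
Step 3 — Denominator: 1 + jωRC = 1 + j·6535·145·2.59e-09 = 1 + j0.002454.
Step 4 — H = 1 - j0.002454.
Step 5 — Magnitude: |H| = 1 (-0.0 dB); phase: φ = -0.1°.

|H| = 1 (-0.0 dB), φ = -0.1°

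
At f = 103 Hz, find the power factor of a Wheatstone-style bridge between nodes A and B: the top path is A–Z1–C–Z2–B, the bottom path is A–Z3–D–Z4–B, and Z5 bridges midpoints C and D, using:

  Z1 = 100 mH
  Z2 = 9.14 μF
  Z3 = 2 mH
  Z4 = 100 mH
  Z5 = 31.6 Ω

Step 1 — Angular frequency: ω = 2π·f = 2π·103 = 647.2 rad/s.
Step 2 — Component impedances:
  Z1: Z = jωL = j·647.2·0.1 = 0 + j64.72 Ω
  Z2: Z = 1/(jωC) = -j/(ω·C) = 0 - j169.1 Ω
  Z3: Z = jωL = j·647.2·0.002 = 0 + j1.294 Ω
  Z4: Z = jωL = j·647.2·0.1 = 0 + j64.72 Ω
  Z5: Z = R = 31.6 Ω
Step 3 — Bridge requires nodal analysis (the Z5 bridge couples midpoints C and D, so the two paths cannot be reduced to a simple series/parallel combination). Setting node B to ground and injecting 1 A at node A, the 3-node admittance system at A, C, D solves to V_A = Z_AB = 12.55 + j108.3 Ω = 109.1∠83.4° Ω.
Step 4 — Power factor: PF = cos(φ) = Re(Z)/|Z| = 12.549/109.06 = 0.1151.
Step 5 — Type: Im(Z) = 108.3 ⇒ lagging (phase φ = 83.4°).

PF = 0.1151 (lagging, φ = 83.4°)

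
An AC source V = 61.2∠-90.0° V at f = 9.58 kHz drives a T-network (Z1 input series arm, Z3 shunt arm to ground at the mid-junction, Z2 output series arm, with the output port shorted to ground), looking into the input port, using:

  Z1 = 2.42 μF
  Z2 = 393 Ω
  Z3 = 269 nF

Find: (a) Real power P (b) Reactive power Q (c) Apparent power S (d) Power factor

Step 1 — Angular frequency: ω = 2π·f = 2π·9580 = 6.019e+04 rad/s.
Step 2 — Component impedances:
  Z1: Z = 1/(jωC) = -j/(ω·C) = 0 - j6.865 Ω
  Z2: Z = R = 393 Ω
  Z3: Z = 1/(jωC) = -j/(ω·C) = 0 - j61.76 Ω
Step 3 — With the output port shorted to ground, the output series arm Z2 runs from the junction to ground; the shunt arm Z3 also runs from the junction to ground. They appear in parallel: Z3 || Z2 = 9.471 - j60.27 Ω.
Step 4 — Series with input arm Z1: Z_in = Z1 + (Z3 || Z2) = 9.471 - j67.14 Ω = 67.8∠-82.0° Ω.
Step 5 — Source phasor: V = 61.2∠-90.0° V = 0 - j61.2 V.
Step 6 — Current: I = V / Z = 0.8938 - j0.1261 A = 0.9026∠-8.0° A.
Step 7 — Complex power: S = V·I* = 7.717 - j54.7 VA.
Step 8 — Real power: P = Re(S) = 7.717 W.
Step 9 — Reactive power: Q = Im(S) = -54.7 VAR.
Step 10 — Apparent power: |S| = 55.24 VA.
Step 11 — Power factor: PF = P/|S| = 0.1397 (leading).

(a) P = 7.717 W  (b) Q = -54.7 VAR  (c) S = 55.24 VA  (d) PF = 0.1397 (leading)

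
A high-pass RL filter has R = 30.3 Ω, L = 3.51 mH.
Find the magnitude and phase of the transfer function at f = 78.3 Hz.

Step 1 — Angular frequency: ω = 2π·78.3 = 492 rad/s.
Step 2 — Transfer function: H(jω) = jωL/(R + jωL).
Step 3 — Numerator jωL = j·1.727; denominator R + jωL = 30.3 + j1.727.
Step 4 — H = 0.003237 + j0.05681.
Step 5 — Magnitude: |H| = 0.0569 (-24.9 dB); phase: φ = 86.7°.

|H| = 0.0569 (-24.9 dB), φ = 86.7°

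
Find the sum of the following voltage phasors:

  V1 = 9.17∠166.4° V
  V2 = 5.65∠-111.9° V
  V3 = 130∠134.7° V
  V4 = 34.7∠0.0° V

Step 1 — Convert each phasor to rectangular form:
  V1 = 9.17·(cos(166.4°) + j·sin(166.4°)) = -8.913 + j2.156 V
  V2 = 5.65·(cos(-111.9°) + j·sin(-111.9°)) = -2.107 - j5.242 V
  V3 = 130·(cos(134.7°) + j·sin(134.7°)) = -91.44 + j92.4 V
  V4 = 34.7·(cos(0.0°) + j·sin(0.0°)) = 34.7 V
Step 2 — Sum components: V_total = -67.76 + j89.32 V.
Step 3 — Convert to polar: |V_total| = 112.1 V, ∠V_total = 127.2°.

V_total = 112.1∠127.2° V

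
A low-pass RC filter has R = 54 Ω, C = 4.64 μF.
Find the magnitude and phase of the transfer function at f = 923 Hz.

Step 1 — Angular frequency: ω = 2π·923 = 5799 rad/s.
Step 2 — Transfer function: H(jω) = 1/(1 + jωRC).
Step 3 — Denominator: 1 + jωRC = 1 + j·5799·54·4.64e-06 = 1 + j1.453.
Step 4 — H = 0.3214 - j0.467.
Step 5 — Magnitude: |H| = 0.5669 (-4.9 dB); phase: φ = -55.5°.

|H| = 0.5669 (-4.9 dB), φ = -55.5°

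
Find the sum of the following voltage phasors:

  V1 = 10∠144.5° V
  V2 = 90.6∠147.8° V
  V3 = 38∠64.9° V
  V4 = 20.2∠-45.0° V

Step 1 — Convert each phasor to rectangular form:
  V1 = 10·(cos(144.5°) + j·sin(144.5°)) = -8.141 + j5.807 V
  V2 = 90.6·(cos(147.8°) + j·sin(147.8°)) = -76.67 + j48.28 V
  V3 = 38·(cos(64.9°) + j·sin(64.9°)) = 16.12 + j34.41 V
  V4 = 20.2·(cos(-45.0°) + j·sin(-45.0°)) = 14.28 - j14.28 V
Step 2 — Sum components: V_total = -54.4 + j74.21 V.
Step 3 — Convert to polar: |V_total| = 92.02 V, ∠V_total = 126.2°.

V_total = 92.02∠126.2° V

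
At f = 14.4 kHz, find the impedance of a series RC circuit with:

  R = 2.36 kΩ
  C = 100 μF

Step 1 — Angular frequency: ω = 2π·f = 2π·1.44e+04 = 9.048e+04 rad/s.
Step 2 — Component impedances:
  R: Z = R = 2360 Ω
  C: Z = 1/(jωC) = -j/(ω·C) = 0 - j0.1105 Ω
Step 3 — Series combination: Z_total = R + C = 2360 - j0.1105 Ω = 2360∠-0.0° Ω.

Z = 2360 - j0.1105 Ω = 2360∠-0.0° Ω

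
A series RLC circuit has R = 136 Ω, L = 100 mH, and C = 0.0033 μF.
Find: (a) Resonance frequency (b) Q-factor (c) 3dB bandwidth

Step 1 — Resonance: ω₀ = 1/√(LC) = 1/√(0.1·3.3e-09) = 5.505e+04 rad/s.
Step 2 — f₀ = ω₀/(2π) = 8761 Hz.
Step 3 — Series Q: Q = ω₀L/R = 5.505e+04·0.1/136 = 40.48.
Step 4 — Bandwidth: Δω = ω₀/Q = 1360 rad/s; BW = Δω/(2π) = 216.5 Hz.

(a) f₀ = 8761 Hz  (b) Q = 40.48  (c) BW = 216.5 Hz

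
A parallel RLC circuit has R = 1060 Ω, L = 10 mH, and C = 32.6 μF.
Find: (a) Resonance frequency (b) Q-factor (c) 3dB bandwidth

Step 1 — Resonance: ω₀ = 1/√(LC) = 1/√(0.01·3.26e-05) = 1751 rad/s.
Step 2 — f₀ = ω₀/(2π) = 278.7 Hz.
Step 3 — Parallel Q: Q = R/(ω₀L) = 1060/(1751·0.01) = 60.52.
Step 4 — Bandwidth: Δω = ω₀/Q = 28.94 rad/s; BW = Δω/(2π) = 4.606 Hz.

(a) f₀ = 278.7 Hz  (b) Q = 60.52  (c) BW = 4.606 Hz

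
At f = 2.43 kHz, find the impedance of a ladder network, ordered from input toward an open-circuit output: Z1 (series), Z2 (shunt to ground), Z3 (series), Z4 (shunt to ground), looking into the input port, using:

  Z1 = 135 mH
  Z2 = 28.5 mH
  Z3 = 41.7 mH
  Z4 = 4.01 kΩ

Step 1 — Angular frequency: ω = 2π·f = 2π·2430 = 1.527e+04 rad/s.
Step 2 — Component impedances:
  Z1: Z = jωL = j·1.527e+04·0.135 = 0 + j2061 Ω
  Z2: Z = jωL = j·1.527e+04·0.0285 = 0 + j435.1 Ω
  Z3: Z = jωL = j·1.527e+04·0.0417 = 0 + j636.7 Ω
  Z4: Z = R = 4010 Ω
Step 3 — Ladder network (open output): work backward from the far end, alternating series and parallel combinations. Z_in = 44.07 + j2485 Ω = 2485∠89.0° Ω.

Z = 44.07 + j2485 Ω = 2485∠89.0° Ω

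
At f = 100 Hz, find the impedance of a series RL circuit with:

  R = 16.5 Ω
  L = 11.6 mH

Step 1 — Angular frequency: ω = 2π·f = 2π·100 = 628.3 rad/s.
Step 2 — Component impedances:
  R: Z = R = 16.5 Ω
  L: Z = jωL = j·628.3·0.0116 = 0 + j7.288 Ω
Step 3 — Series combination: Z_total = R + L = 16.5 + j7.288 Ω = 18.04∠23.8° Ω.

Z = 16.5 + j7.288 Ω = 18.04∠23.8° Ω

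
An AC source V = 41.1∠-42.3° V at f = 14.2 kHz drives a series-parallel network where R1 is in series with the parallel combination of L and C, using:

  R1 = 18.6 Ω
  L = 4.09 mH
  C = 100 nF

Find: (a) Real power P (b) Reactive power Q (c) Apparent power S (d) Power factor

Step 1 — Angular frequency: ω = 2π·f = 2π·1.42e+04 = 8.922e+04 rad/s.
Step 2 — Component impedances:
  R1: Z = R = 18.6 Ω
  L: Z = jωL = j·8.922e+04·0.00409 = 0 + j364.9 Ω
  C: Z = 1/(jωC) = -j/(ω·C) = 0 - j112.1 Ω
Step 3 — Parallel branch: L || C = 1/(1/L + 1/C) = 0 - j161.8 Ω.
Step 4 — Series with R1: Z_total = R1 + (L || C) = 18.6 - j161.8 Ω = 162.8∠-83.4° Ω.
Step 5 — Source phasor: V = 41.1∠-42.3° V = 30.4 - j27.66 V.
Step 6 — Current: I = V / Z = 0.1901 + j0.1661 A = 0.2524∠41.1° A.
Step 7 — Complex power: S = V·I* = 1.185 - j10.31 VA.
Step 8 — Real power: P = Re(S) = 1.185 W.
Step 9 — Reactive power: Q = Im(S) = -10.31 VAR.
Step 10 — Apparent power: |S| = 10.37 VA.
Step 11 — Power factor: PF = P/|S| = 0.1142 (leading).

(a) P = 1.185 W  (b) Q = -10.31 VAR  (c) S = 10.37 VA  (d) PF = 0.1142 (leading)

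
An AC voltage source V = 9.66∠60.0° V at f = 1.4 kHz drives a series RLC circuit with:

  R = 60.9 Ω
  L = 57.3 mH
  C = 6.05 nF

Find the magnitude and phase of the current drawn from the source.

Step 1 — Angular frequency: ω = 2π·f = 2π·1400 = 8796 rad/s.
Step 2 — Component impedances:
  R: Z = R = 60.9 Ω
  L: Z = jωL = j·8796·0.0573 = 0 + j504 Ω
  C: Z = 1/(jωC) = -j/(ω·C) = 0 - j1.879e+04 Ω
Step 3 — Series combination: Z_total = R + L + C = 60.9 - j1.829e+04 Ω = 1.829e+04∠-89.8° Ω.
Step 4 — Source phasor: V = 9.66∠60.0° V = 4.83 + j8.366 V.
Step 5 — Ohm's law: I = V / Z_total = (4.83 + j8.366) / (60.9 - j1.829e+04) = -0.0004566 + j0.0002657 A.
Step 6 — Convert to polar: |I| = 0.0005283 A, ∠I = 149.8°.

I = 0.0005283∠149.8° A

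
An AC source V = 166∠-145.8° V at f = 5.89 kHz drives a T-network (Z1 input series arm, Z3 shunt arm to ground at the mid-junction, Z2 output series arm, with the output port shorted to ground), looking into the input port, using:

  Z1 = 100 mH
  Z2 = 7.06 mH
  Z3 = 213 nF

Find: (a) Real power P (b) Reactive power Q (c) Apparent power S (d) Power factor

Step 1 — Angular frequency: ω = 2π·f = 2π·5890 = 3.701e+04 rad/s.
Step 2 — Component impedances:
  Z1: Z = jωL = j·3.701e+04·0.1 = 0 + j3701 Ω
  Z2: Z = jωL = j·3.701e+04·0.00706 = 0 + j261.3 Ω
  Z3: Z = 1/(jωC) = -j/(ω·C) = 0 - j126.9 Ω
Step 3 — With the output port shorted to ground, the output series arm Z2 runs from the junction to ground; the shunt arm Z3 also runs from the junction to ground. They appear in parallel: Z3 || Z2 = 0 - j246.6 Ω.
Step 4 — Series with input arm Z1: Z_in = Z1 + (Z3 || Z2) = 0 + j3454 Ω = 3454∠90.0° Ω.
Step 5 — Source phasor: V = 166∠-145.8° V = -137.3 - j93.31 V.
Step 6 — Current: I = V / Z = -0.02701 + j0.03975 A = 0.04806∠124.2° A.
Step 7 — Complex power: S = V·I* = 0 + j7.978 VA.
Step 8 — Real power: P = Re(S) = 0 W.
Step 9 — Reactive power: Q = Im(S) = 7.978 VAR.
Step 10 — Apparent power: |S| = 7.978 VA.
Step 11 — Power factor: PF = P/|S| = 0 (lagging).

(a) P = 0 W  (b) Q = 7.978 VAR  (c) S = 7.978 VA  (d) PF = 0 (lagging)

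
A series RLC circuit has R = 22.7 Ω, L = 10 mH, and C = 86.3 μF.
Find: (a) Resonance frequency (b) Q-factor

Step 1 — Resonance condition Im(Z)=0 gives ω₀ = 1/√(LC).
Step 2 — ω₀ = 1/√(0.01·8.63e-05) = 1076 rad/s.
Step 3 — f₀ = ω₀/(2π) = 171.3 Hz.
Step 4 — Series Q: Q = ω₀L/R = 1076·0.01/22.7 = 0.4742.

(a) f₀ = 171.3 Hz  (b) Q = 0.4742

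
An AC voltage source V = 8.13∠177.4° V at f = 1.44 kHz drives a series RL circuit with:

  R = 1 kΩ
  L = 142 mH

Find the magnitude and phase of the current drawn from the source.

Step 1 — Angular frequency: ω = 2π·f = 2π·1440 = 9048 rad/s.
Step 2 — Component impedances:
  R: Z = R = 1000 Ω
  L: Z = jωL = j·9048·0.142 = 0 + j1285 Ω
Step 3 — Series combination: Z_total = R + L = 1000 + j1285 Ω = 1628∠52.1° Ω.
Step 4 — Source phasor: V = 8.13∠177.4° V = -8.122 + j0.3688 V.
Step 5 — Ohm's law: I = V / Z_total = (-8.122 + j0.3688) / (1000 + j1285) = -0.002885 + j0.004076 A.
Step 6 — Convert to polar: |I| = 0.004994 A, ∠I = 125.3°.

I = 0.004994∠125.3° A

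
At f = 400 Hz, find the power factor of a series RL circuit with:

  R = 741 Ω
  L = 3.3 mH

Step 1 — Angular frequency: ω = 2π·f = 2π·400 = 2513 rad/s.
Step 2 — Component impedances:
  R: Z = R = 741 Ω
  L: Z = jωL = j·2513·0.0033 = 0 + j8.294 Ω
Step 3 — Series combination: Z_total = R + L = 741 + j8.294 Ω = 741∠0.6° Ω.
Step 4 — Power factor: PF = cos(φ) = Re(Z)/|Z| = 741/741.05 = 0.9999.
Step 5 — Type: Im(Z) = 8.294 ⇒ lagging (phase φ = 0.6°).

PF = 0.9999 (lagging, φ = 0.6°)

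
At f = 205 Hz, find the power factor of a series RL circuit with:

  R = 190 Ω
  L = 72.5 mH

Step 1 — Angular frequency: ω = 2π·f = 2π·205 = 1288 rad/s.
Step 2 — Component impedances:
  R: Z = R = 190 Ω
  L: Z = jωL = j·1288·0.0725 = 0 + j93.38 Ω
Step 3 — Series combination: Z_total = R + L = 190 + j93.38 Ω = 211.7∠26.2° Ω.
Step 4 — Power factor: PF = cos(φ) = Re(Z)/|Z| = 190/211.7 = 0.8975.
Step 5 — Type: Im(Z) = 93.38 ⇒ lagging (phase φ = 26.2°).

PF = 0.8975 (lagging, φ = 26.2°)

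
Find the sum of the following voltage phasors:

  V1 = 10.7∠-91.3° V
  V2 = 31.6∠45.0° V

Step 1 — Convert each phasor to rectangular form:
  V1 = 10.7·(cos(-91.3°) + j·sin(-91.3°)) = -0.2428 - j10.7 V
  V2 = 31.6·(cos(45.0°) + j·sin(45.0°)) = 22.34 + j22.34 V
Step 2 — Sum components: V_total = 22.1 + j11.65 V.
Step 3 — Convert to polar: |V_total| = 24.98 V, ∠V_total = 27.8°.

V_total = 24.98∠27.8° V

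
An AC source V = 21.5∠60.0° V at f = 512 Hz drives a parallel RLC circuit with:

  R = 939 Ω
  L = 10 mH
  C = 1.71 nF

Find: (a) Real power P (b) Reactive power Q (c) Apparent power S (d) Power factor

Step 1 — Angular frequency: ω = 2π·f = 2π·512 = 3217 rad/s.
Step 2 — Component impedances:
  R: Z = R = 939 Ω
  L: Z = jωL = j·3217·0.01 = 0 + j32.17 Ω
  C: Z = 1/(jωC) = -j/(ω·C) = 0 - j1.818e+05 Ω
Step 3 — Parallel combination: 1/Z_total = 1/R + 1/L + 1/C; Z_total = 1.101 + j32.14 Ω = 32.16∠88.0° Ω.
Step 4 — Source phasor: V = 21.5∠60.0° V = 10.75 + j18.62 V.
Step 5 — Current: I = V / Z = 0.5901 - j0.3143 A = 0.6686∠-28.0° A.
Step 6 — Complex power: S = V·I* = 0.4923 + j14.37 VA.
Step 7 — Real power: P = Re(S) = 0.4923 W.
Step 8 — Reactive power: Q = Im(S) = 14.37 VAR.
Step 9 — Apparent power: |S| = 14.37 VA.
Step 10 — Power factor: PF = P/|S| = 0.03425 (lagging).

(a) P = 0.4923 W  (b) Q = 14.37 VAR  (c) S = 14.37 VA  (d) PF = 0.03425 (lagging)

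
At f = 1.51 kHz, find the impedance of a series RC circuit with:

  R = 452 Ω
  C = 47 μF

Step 1 — Angular frequency: ω = 2π·f = 2π·1510 = 9488 rad/s.
Step 2 — Component impedances:
  R: Z = R = 452 Ω
  C: Z = 1/(jωC) = -j/(ω·C) = 0 - j2.243 Ω
Step 3 — Series combination: Z_total = R + C = 452 - j2.243 Ω = 452∠-0.3° Ω.

Z = 452 - j2.243 Ω = 452∠-0.3° Ω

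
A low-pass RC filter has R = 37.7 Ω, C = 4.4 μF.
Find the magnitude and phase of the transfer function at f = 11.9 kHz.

Step 1 — Angular frequency: ω = 2π·1.19e+04 = 7.477e+04 rad/s.
Step 2 — Transfer function: H(jω) = 1/(1 + jωRC).
Step 3 — Denominator: 1 + jωRC = 1 + j·7.477e+04·37.7·4.4e-06 = 1 + j12.4.
Step 4 — H = 0.006459 - j0.08011.
Step 5 — Magnitude: |H| = 0.08037 (-21.9 dB); phase: φ = -85.4°.

|H| = 0.08037 (-21.9 dB), φ = -85.4°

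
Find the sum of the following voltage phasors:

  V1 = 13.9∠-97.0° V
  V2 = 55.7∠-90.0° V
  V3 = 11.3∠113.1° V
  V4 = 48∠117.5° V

Step 1 — Convert each phasor to rectangular form:
  V1 = 13.9·(cos(-97.0°) + j·sin(-97.0°)) = -1.694 - j13.8 V
  V2 = 55.7·(cos(-90.0°) + j·sin(-90.0°)) = 0 - j55.7 V
  V3 = 11.3·(cos(113.1°) + j·sin(113.1°)) = -4.433 + j10.39 V
  V4 = 48·(cos(117.5°) + j·sin(117.5°)) = -22.16 + j42.58 V
Step 2 — Sum components: V_total = -28.29 - j16.53 V.
Step 3 — Convert to polar: |V_total| = 32.76 V, ∠V_total = -149.7°.

V_total = 32.76∠-149.7° V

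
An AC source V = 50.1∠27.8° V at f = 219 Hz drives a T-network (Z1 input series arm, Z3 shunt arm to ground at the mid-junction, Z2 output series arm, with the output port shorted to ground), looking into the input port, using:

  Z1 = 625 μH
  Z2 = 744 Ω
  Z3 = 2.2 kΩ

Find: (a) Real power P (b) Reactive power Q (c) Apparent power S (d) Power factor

Step 1 — Angular frequency: ω = 2π·f = 2π·219 = 1376 rad/s.
Step 2 — Component impedances:
  Z1: Z = jωL = j·1376·0.000625 = 0 + j0.86 Ω
  Z2: Z = R = 744 Ω
  Z3: Z = R = 2200 Ω
Step 3 — With the output port shorted to ground, the output series arm Z2 runs from the junction to ground; the shunt arm Z3 also runs from the junction to ground. They appear in parallel: Z3 || Z2 = 556 Ω.
Step 4 — Series with input arm Z1: Z_in = Z1 + (Z3 || Z2) = 556 + j0.86 Ω = 556∠0.1° Ω.
Step 5 — Source phasor: V = 50.1∠27.8° V = 44.32 + j23.37 V.
Step 6 — Current: I = V / Z = 0.07978 + j0.0419 A = 0.09011∠27.7° A.
Step 7 — Complex power: S = V·I* = 4.515 + j0.006983 VA.
Step 8 — Real power: P = Re(S) = 4.515 W.
Step 9 — Reactive power: Q = Im(S) = 0.006983 VAR.
Step 10 — Apparent power: |S| = 4.515 VA.
Step 11 — Power factor: PF = P/|S| = 1 (lagging).

(a) P = 4.515 W  (b) Q = 0.006983 VAR  (c) S = 4.515 VA  (d) PF = 1 (lagging)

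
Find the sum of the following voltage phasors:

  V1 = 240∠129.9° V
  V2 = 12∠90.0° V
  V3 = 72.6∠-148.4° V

Step 1 — Convert each phasor to rectangular form:
  V1 = 240·(cos(129.9°) + j·sin(129.9°)) = -153.9 + j184.1 V
  V2 = 12·(cos(90.0°) + j·sin(90.0°)) = 0 + j12 V
  V3 = 72.6·(cos(-148.4°) + j·sin(-148.4°)) = -61.84 - j38.04 V
Step 2 — Sum components: V_total = -215.8 + j158.1 V.
Step 3 — Convert to polar: |V_total| = 267.5 V, ∠V_total = 143.8°.

V_total = 267.5∠143.8° V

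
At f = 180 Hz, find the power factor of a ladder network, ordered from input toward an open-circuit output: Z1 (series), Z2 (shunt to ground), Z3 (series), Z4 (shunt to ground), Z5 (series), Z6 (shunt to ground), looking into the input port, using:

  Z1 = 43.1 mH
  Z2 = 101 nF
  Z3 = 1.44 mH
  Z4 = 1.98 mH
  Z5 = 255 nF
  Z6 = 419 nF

Step 1 — Angular frequency: ω = 2π·f = 2π·180 = 1131 rad/s.
Step 2 — Component impedances:
  Z1: Z = jωL = j·1131·0.0431 = 0 + j48.74 Ω
  Z2: Z = 1/(jωC) = -j/(ω·C) = 0 - j8754 Ω
  Z3: Z = jωL = j·1131·0.00144 = 0 + j1.629 Ω
  Z4: Z = jωL = j·1131·0.00198 = 0 + j2.239 Ω
  Z5: Z = 1/(jωC) = -j/(ω·C) = 0 - j3467 Ω
  Z6: Z = 1/(jωC) = -j/(ω·C) = 0 - j2110 Ω
Step 3 — Ladder network (open output): work backward from the far end, alternating series and parallel combinations. Z_in = 0 + j52.62 Ω = 52.62∠90.0° Ω.
Step 4 — Power factor: PF = cos(φ) = Re(Z)/|Z| = 0/52.62 = 0.
Step 5 — Type: Im(Z) = 52.62 ⇒ lagging (phase φ = 90.0°).

PF = 0 (lagging, φ = 90.0°)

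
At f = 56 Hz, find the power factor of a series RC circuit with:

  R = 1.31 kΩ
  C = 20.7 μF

Step 1 — Angular frequency: ω = 2π·f = 2π·56 = 351.9 rad/s.
Step 2 — Component impedances:
  R: Z = R = 1310 Ω
  C: Z = 1/(jωC) = -j/(ω·C) = 0 - j137.3 Ω
Step 3 — Series combination: Z_total = R + C = 1310 - j137.3 Ω = 1317∠-6.0° Ω.
Step 4 — Power factor: PF = cos(φ) = Re(Z)/|Z| = 1310/1317.175 = 0.9946.
Step 5 — Type: Im(Z) = -137.3 ⇒ leading (phase φ = -6.0°).

PF = 0.9946 (leading, φ = -6.0°)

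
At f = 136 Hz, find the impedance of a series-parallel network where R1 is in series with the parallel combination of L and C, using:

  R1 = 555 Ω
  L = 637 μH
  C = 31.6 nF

Step 1 — Angular frequency: ω = 2π·f = 2π·136 = 854.5 rad/s.
Step 2 — Component impedances:
  R1: Z = R = 555 Ω
  L: Z = jωL = j·854.5·0.000637 = 0 + j0.5443 Ω
  C: Z = 1/(jωC) = -j/(ω·C) = 0 - j3.703e+04 Ω
Step 3 — Parallel branch: L || C = 1/(1/L + 1/C) = 0 + j0.5443 Ω.
Step 4 — Series with R1: Z_total = R1 + (L || C) = 555 + j0.5443 Ω = 555∠0.1° Ω.

Z = 555 + j0.5443 Ω = 555∠0.1° Ω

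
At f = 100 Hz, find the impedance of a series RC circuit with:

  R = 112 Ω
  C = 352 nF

Step 1 — Angular frequency: ω = 2π·f = 2π·100 = 628.3 rad/s.
Step 2 — Component impedances:
  R: Z = R = 112 Ω
  C: Z = 1/(jωC) = -j/(ω·C) = 0 - j4521 Ω
Step 3 — Series combination: Z_total = R + C = 112 - j4521 Ω = 4523∠-88.6° Ω.

Z = 112 - j4521 Ω = 4523∠-88.6° Ω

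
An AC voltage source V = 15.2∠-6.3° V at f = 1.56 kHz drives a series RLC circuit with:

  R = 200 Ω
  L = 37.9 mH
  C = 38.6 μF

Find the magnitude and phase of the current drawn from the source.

Step 1 — Angular frequency: ω = 2π·f = 2π·1560 = 9802 rad/s.
Step 2 — Component impedances:
  R: Z = R = 200 Ω
  L: Z = jωL = j·9802·0.0379 = 0 + j371.5 Ω
  C: Z = 1/(jωC) = -j/(ω·C) = 0 - j2.643 Ω
Step 3 — Series combination: Z_total = R + L + C = 200 + j368.8 Ω = 419.6∠61.5° Ω.
Step 4 — Source phasor: V = 15.2∠-6.3° V = 15.11 - j1.668 V.
Step 5 — Ohm's law: I = V / Z_total = (15.11 - j1.668) / (200 + j368.8) = 0.01367 - j0.03355 A.
Step 6 — Convert to polar: |I| = 0.03623 A, ∠I = -67.8°.

I = 0.03623∠-67.8° A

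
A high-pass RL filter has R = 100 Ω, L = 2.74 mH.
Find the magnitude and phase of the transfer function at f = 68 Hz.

Step 1 — Angular frequency: ω = 2π·68 = 427.3 rad/s.
Step 2 — Transfer function: H(jω) = jωL/(R + jωL).
Step 3 — Numerator jωL = j·1.171; denominator R + jωL = 100 + j1.171.
Step 4 — H = 0.000137 + j0.01171.
Step 5 — Magnitude: |H| = 0.01171 (-38.6 dB); phase: φ = 89.3°.

|H| = 0.01171 (-38.6 dB), φ = 89.3°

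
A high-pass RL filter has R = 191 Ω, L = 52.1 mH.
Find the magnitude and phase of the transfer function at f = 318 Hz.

Step 1 — Angular frequency: ω = 2π·318 = 1998 rad/s.
Step 2 — Transfer function: H(jω) = jωL/(R + jωL).
Step 3 — Numerator jωL = j·104.1; denominator R + jωL = 191 + j104.1.
Step 4 — H = 0.229 + j0.4202.
Step 5 — Magnitude: |H| = 0.4786 (-6.4 dB); phase: φ = 61.4°.

|H| = 0.4786 (-6.4 dB), φ = 61.4°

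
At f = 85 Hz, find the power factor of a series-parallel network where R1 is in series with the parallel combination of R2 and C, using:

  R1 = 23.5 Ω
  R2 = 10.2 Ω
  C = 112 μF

Step 1 — Angular frequency: ω = 2π·f = 2π·85 = 534.1 rad/s.
Step 2 — Component impedances:
  R1: Z = R = 23.5 Ω
  R2: Z = R = 10.2 Ω
  C: Z = 1/(jωC) = -j/(ω·C) = 0 - j16.72 Ω
Step 3 — Parallel branch: R2 || C = 1/(1/R2 + 1/C) = 7.433 - j4.535 Ω.
Step 4 — Series with R1: Z_total = R1 + (R2 || C) = 30.93 - j4.535 Ω = 31.26∠-8.3° Ω.
Step 5 — Power factor: PF = cos(φ) = Re(Z)/|Z| = 30.93/31.26 = 0.9894.
Step 6 — Type: Im(Z) = -4.535 ⇒ leading (phase φ = -8.3°).

PF = 0.9894 (leading, φ = -8.3°)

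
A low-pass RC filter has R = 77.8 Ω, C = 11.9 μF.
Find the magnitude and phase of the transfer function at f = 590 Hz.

Step 1 — Angular frequency: ω = 2π·590 = 3707 rad/s.
Step 2 — Transfer function: H(jω) = 1/(1 + jωRC).
Step 3 — Denominator: 1 + jωRC = 1 + j·3707·77.8·1.19e-05 = 1 + j3.432.
Step 4 — H = 0.07825 - j0.2686.
Step 5 — Magnitude: |H| = 0.2797 (-11.1 dB); phase: φ = -73.8°.

|H| = 0.2797 (-11.1 dB), φ = -73.8°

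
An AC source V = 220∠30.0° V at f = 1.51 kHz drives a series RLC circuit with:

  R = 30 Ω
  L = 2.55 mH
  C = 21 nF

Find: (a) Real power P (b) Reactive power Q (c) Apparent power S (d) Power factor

Step 1 — Angular frequency: ω = 2π·f = 2π·1510 = 9488 rad/s.
Step 2 — Component impedances:
  R: Z = R = 30 Ω
  L: Z = jωL = j·9488·0.00255 = 0 + j24.19 Ω
  C: Z = 1/(jωC) = -j/(ω·C) = 0 - j5019 Ω
Step 3 — Series combination: Z_total = R + L + C = 30 - j4995 Ω = 4995∠-89.7° Ω.
Step 4 — Source phasor: V = 220∠30.0° V = 190.5 + j110 V.
Step 5 — Current: I = V / Z = -0.02179 + j0.03828 A = 0.04404∠119.7° A.
Step 6 — Complex power: S = V·I* = 0.0582 - j9.69 VA.
Step 7 — Real power: P = Re(S) = 0.0582 W.
Step 8 — Reactive power: Q = Im(S) = -9.69 VAR.
Step 9 — Apparent power: |S| = 9.69 VA.
Step 10 — Power factor: PF = P/|S| = 0.006006 (leading).

(a) P = 0.0582 W  (b) Q = -9.69 VAR  (c) S = 9.69 VA  (d) PF = 0.006006 (leading)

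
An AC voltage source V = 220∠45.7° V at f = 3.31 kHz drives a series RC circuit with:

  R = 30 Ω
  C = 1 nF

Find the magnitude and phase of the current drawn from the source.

Step 1 — Angular frequency: ω = 2π·f = 2π·3310 = 2.08e+04 rad/s.
Step 2 — Component impedances:
  R: Z = R = 30 Ω
  C: Z = 1/(jωC) = -j/(ω·C) = 0 - j4.808e+04 Ω
Step 3 — Series combination: Z_total = R + C = 30 - j4.808e+04 Ω = 4.808e+04∠-90.0° Ω.
Step 4 — Source phasor: V = 220∠45.7° V = 153.7 + j157.5 V.
Step 5 — Ohm's law: I = V / Z_total = (153.7 + j157.5) / (30 - j4.808e+04) = -0.003273 + j0.003198 A.
Step 6 — Convert to polar: |I| = 0.004575 A, ∠I = 135.7°.

I = 0.004575∠135.7° A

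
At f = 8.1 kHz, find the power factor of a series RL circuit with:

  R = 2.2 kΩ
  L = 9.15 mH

Step 1 — Angular frequency: ω = 2π·f = 2π·8100 = 5.089e+04 rad/s.
Step 2 — Component impedances:
  R: Z = R = 2200 Ω
  L: Z = jωL = j·5.089e+04·0.00915 = 0 + j465.7 Ω
Step 3 — Series combination: Z_total = R + L = 2200 + j465.7 Ω = 2249∠12.0° Ω.
Step 4 — Power factor: PF = cos(φ) = Re(Z)/|Z| = 2200/2248.7 = 0.9783.
Step 5 — Type: Im(Z) = 465.7 ⇒ lagging (phase φ = 12.0°).

PF = 0.9783 (lagging, φ = 12.0°)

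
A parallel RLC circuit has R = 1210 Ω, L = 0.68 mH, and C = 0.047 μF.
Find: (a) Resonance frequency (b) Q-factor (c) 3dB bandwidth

Step 1 — Resonance: ω₀ = 1/√(LC) = 1/√(0.00068·4.7e-08) = 1.769e+05 rad/s.
Step 2 — f₀ = ω₀/(2π) = 2.815e+04 Hz.
Step 3 — Parallel Q: Q = R/(ω₀L) = 1210/(1.769e+05·0.00068) = 10.06.
Step 4 — Bandwidth: Δω = ω₀/Q = 1.758e+04 rad/s; BW = Δω/(2π) = 2799 Hz.

(a) f₀ = 2.815e+04 Hz  (b) Q = 10.06  (c) BW = 2799 Hz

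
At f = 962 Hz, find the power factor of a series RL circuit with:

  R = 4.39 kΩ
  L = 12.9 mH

Step 1 — Angular frequency: ω = 2π·f = 2π·962 = 6044 rad/s.
Step 2 — Component impedances:
  R: Z = R = 4390 Ω
  L: Z = jωL = j·6044·0.0129 = 0 + j77.97 Ω
Step 3 — Series combination: Z_total = R + L = 4390 + j77.97 Ω = 4391∠1.0° Ω.
Step 4 — Power factor: PF = cos(φ) = Re(Z)/|Z| = 4390/4391 = 0.9998.
Step 5 — Type: Im(Z) = 77.97 ⇒ lagging (phase φ = 1.0°).

PF = 0.9998 (lagging, φ = 1.0°)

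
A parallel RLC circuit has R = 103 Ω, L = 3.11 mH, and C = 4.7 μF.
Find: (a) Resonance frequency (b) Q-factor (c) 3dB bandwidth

Step 1 — Resonance: ω₀ = 1/√(LC) = 1/√(0.00311·4.7e-06) = 8271 rad/s.
Step 2 — f₀ = ω₀/(2π) = 1316 Hz.
Step 3 — Parallel Q: Q = R/(ω₀L) = 103/(8271·0.00311) = 4.004.
Step 4 — Bandwidth: Δω = ω₀/Q = 2066 rad/s; BW = Δω/(2π) = 328.8 Hz.

(a) f₀ = 1316 Hz  (b) Q = 4.004  (c) BW = 328.8 Hz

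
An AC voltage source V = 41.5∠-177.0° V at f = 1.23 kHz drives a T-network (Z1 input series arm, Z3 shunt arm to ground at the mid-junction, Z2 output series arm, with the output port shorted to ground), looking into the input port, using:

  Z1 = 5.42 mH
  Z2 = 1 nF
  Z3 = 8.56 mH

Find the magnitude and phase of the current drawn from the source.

Step 1 — Angular frequency: ω = 2π·f = 2π·1230 = 7728 rad/s.
Step 2 — Component impedances:
  Z1: Z = jωL = j·7728·0.00542 = 0 + j41.89 Ω
  Z2: Z = 1/(jωC) = -j/(ω·C) = 0 - j1.294e+05 Ω
  Z3: Z = jωL = j·7728·0.00856 = 0 + j66.15 Ω
Step 3 — With the output port shorted to ground, the output series arm Z2 runs from the junction to ground; the shunt arm Z3 also runs from the junction to ground. They appear in parallel: Z3 || Z2 = 0 + j66.19 Ω.
Step 4 — Series with input arm Z1: Z_in = Z1 + (Z3 || Z2) = 0 + j108.1 Ω = 108.1∠90.0° Ω.
Step 5 — Source phasor: V = 41.5∠-177.0° V = -41.44 - j2.172 V.
Step 6 — Ohm's law: I = V / Z_total = (-41.44 - j2.172) / (0 + j108.1) = -0.0201 + j0.3835 A.
Step 7 — Convert to polar: |I| = 0.384 A, ∠I = 93.0°.

I = 0.384∠93.0° A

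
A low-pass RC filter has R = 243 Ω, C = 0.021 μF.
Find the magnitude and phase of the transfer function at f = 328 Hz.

Step 1 — Angular frequency: ω = 2π·328 = 2061 rad/s.
Step 2 — Transfer function: H(jω) = 1/(1 + jωRC).
Step 3 — Denominator: 1 + jωRC = 1 + j·2061·243·2.1e-08 = 1 + j0.01052.
Step 4 — H = 0.9999 - j0.01052.
Step 5 — Magnitude: |H| = 0.9999 (-0.0 dB); phase: φ = -0.6°.

|H| = 0.9999 (-0.0 dB), φ = -0.6°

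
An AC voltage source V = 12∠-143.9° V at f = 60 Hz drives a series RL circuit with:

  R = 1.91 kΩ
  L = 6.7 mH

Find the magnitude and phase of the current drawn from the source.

Step 1 — Angular frequency: ω = 2π·f = 2π·60 = 377 rad/s.
Step 2 — Component impedances:
  R: Z = R = 1910 Ω
  L: Z = jωL = j·377·0.0067 = 0 + j2.526 Ω
Step 3 — Series combination: Z_total = R + L = 1910 + j2.526 Ω = 1910∠0.1° Ω.
Step 4 — Source phasor: V = 12∠-143.9° V = -9.696 - j7.07 V.
Step 5 — Ohm's law: I = V / Z_total = (-9.696 - j7.07) / (1910 + j2.526) = -0.005081 - j0.003695 A.
Step 6 — Convert to polar: |I| = 0.006283 A, ∠I = -144.0°.

I = 0.006283∠-144.0° A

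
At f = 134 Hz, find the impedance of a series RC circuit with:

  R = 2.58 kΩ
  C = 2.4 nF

Step 1 — Angular frequency: ω = 2π·f = 2π·134 = 841.9 rad/s.
Step 2 — Component impedances:
  R: Z = R = 2580 Ω
  C: Z = 1/(jωC) = -j/(ω·C) = 0 - j4.949e+05 Ω
Step 3 — Series combination: Z_total = R + C = 2580 - j4.949e+05 Ω = 4.949e+05∠-89.7° Ω.

Z = 2580 - j4.949e+05 Ω = 4.949e+05∠-89.7° Ω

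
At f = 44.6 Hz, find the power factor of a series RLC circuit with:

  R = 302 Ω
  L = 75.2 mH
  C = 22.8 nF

Step 1 — Angular frequency: ω = 2π·f = 2π·44.6 = 280.2 rad/s.
Step 2 — Component impedances:
  R: Z = R = 302 Ω
  L: Z = jωL = j·280.2·0.0752 = 0 + j21.07 Ω
  C: Z = 1/(jωC) = -j/(ω·C) = 0 - j1.565e+05 Ω
Step 3 — Series combination: Z_total = R + L + C = 302 - j1.565e+05 Ω = 1.565e+05∠-89.9° Ω.
Step 4 — Power factor: PF = cos(φ) = Re(Z)/|Z| = 302/1.565e+05 = 0.00193.
Step 5 — Type: Im(Z) = -1.565e+05 ⇒ leading (phase φ = -89.9°).

PF = 0.00193 (leading, φ = -89.9°)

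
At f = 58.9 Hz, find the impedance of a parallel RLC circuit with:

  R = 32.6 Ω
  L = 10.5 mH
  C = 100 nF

Step 1 — Angular frequency: ω = 2π·f = 2π·58.9 = 370.1 rad/s.
Step 2 — Component impedances:
  R: Z = R = 32.6 Ω
  L: Z = jωL = j·370.1·0.0105 = 0 + j3.886 Ω
  C: Z = 1/(jωC) = -j/(ω·C) = 0 - j2.702e+04 Ω
Step 3 — Parallel combination: 1/Z_total = 1/R + 1/L + 1/C; Z_total = 0.4568 + j3.832 Ω = 3.859∠83.2° Ω.

Z = 0.4568 + j3.832 Ω = 3.859∠83.2° Ω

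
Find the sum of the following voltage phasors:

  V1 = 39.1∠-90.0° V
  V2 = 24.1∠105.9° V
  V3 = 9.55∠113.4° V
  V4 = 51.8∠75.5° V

Step 1 — Convert each phasor to rectangular form:
  V1 = 39.1·(cos(-90.0°) + j·sin(-90.0°)) = 0 - j39.1 V
  V2 = 24.1·(cos(105.9°) + j·sin(105.9°)) = -6.602 + j23.18 V
  V3 = 9.55·(cos(113.4°) + j·sin(113.4°)) = -3.793 + j8.765 V
  V4 = 51.8·(cos(75.5°) + j·sin(75.5°)) = 12.97 + j50.15 V
Step 2 — Sum components: V_total = 2.575 + j42.99 V.
Step 3 — Convert to polar: |V_total| = 43.07 V, ∠V_total = 86.6°.

V_total = 43.07∠86.6° V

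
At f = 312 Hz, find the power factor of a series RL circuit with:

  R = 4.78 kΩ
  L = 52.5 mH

Step 1 — Angular frequency: ω = 2π·f = 2π·312 = 1960 rad/s.
Step 2 — Component impedances:
  R: Z = R = 4780 Ω
  L: Z = jωL = j·1960·0.0525 = 0 + j102.9 Ω
Step 3 — Series combination: Z_total = R + L = 4780 + j102.9 Ω = 4781∠1.2° Ω.
Step 4 — Power factor: PF = cos(φ) = Re(Z)/|Z| = 4780/4781 = 0.9998.
Step 5 — Type: Im(Z) = 102.9 ⇒ lagging (phase φ = 1.2°).

PF = 0.9998 (lagging, φ = 1.2°)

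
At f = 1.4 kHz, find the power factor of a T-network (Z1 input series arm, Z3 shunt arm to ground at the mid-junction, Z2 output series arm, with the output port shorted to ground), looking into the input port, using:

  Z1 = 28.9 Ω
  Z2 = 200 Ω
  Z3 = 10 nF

Step 1 — Angular frequency: ω = 2π·f = 2π·1400 = 8796 rad/s.
Step 2 — Component impedances:
  Z1: Z = R = 28.9 Ω
  Z2: Z = R = 200 Ω
  Z3: Z = 1/(jωC) = -j/(ω·C) = 0 - j1.137e+04 Ω
Step 3 — With the output port shorted to ground, the output series arm Z2 runs from the junction to ground; the shunt arm Z3 also runs from the junction to ground. They appear in parallel: Z3 || Z2 = 199.9 - j3.517 Ω.
Step 4 — Series with input arm Z1: Z_in = Z1 + (Z3 || Z2) = 228.8 - j3.517 Ω = 228.9∠-0.9° Ω.
Step 5 — Power factor: PF = cos(φ) = Re(Z)/|Z| = 228.84/228.87 = 0.9999.
Step 6 — Type: Im(Z) = -3.517 ⇒ leading (phase φ = -0.9°).

PF = 0.9999 (leading, φ = -0.9°)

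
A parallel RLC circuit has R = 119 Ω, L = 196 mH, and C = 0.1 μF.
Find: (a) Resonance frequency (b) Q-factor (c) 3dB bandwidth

Step 1 — Resonance: ω₀ = 1/√(LC) = 1/√(0.196·1e-07) = 7143 rad/s.
Step 2 — f₀ = ω₀/(2π) = 1137 Hz.
Step 3 — Parallel Q: Q = R/(ω₀L) = 119/(7143·0.196) = 0.085.
Step 4 — Bandwidth: Δω = ω₀/Q = 8.403e+04 rad/s; BW = Δω/(2π) = 1.337e+04 Hz.

(a) f₀ = 1137 Hz  (b) Q = 0.085  (c) BW = 1.337e+04 Hz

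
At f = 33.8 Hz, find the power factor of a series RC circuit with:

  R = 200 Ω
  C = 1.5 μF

Step 1 — Angular frequency: ω = 2π·f = 2π·33.8 = 212.4 rad/s.
Step 2 — Component impedances:
  R: Z = R = 200 Ω
  C: Z = 1/(jωC) = -j/(ω·C) = 0 - j3139 Ω
Step 3 — Series combination: Z_total = R + C = 200 - j3139 Ω = 3146∠-86.4° Ω.
Step 4 — Power factor: PF = cos(φ) = Re(Z)/|Z| = 200/3145.5 = 0.06358.
Step 5 — Type: Im(Z) = -3139 ⇒ leading (phase φ = -86.4°).

PF = 0.06358 (leading, φ = -86.4°)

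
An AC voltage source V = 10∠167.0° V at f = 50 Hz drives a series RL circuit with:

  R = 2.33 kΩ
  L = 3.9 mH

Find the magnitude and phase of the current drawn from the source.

Step 1 — Angular frequency: ω = 2π·f = 2π·50 = 314.2 rad/s.
Step 2 — Component impedances:
  R: Z = R = 2330 Ω
  L: Z = jωL = j·314.2·0.0039 = 0 + j1.225 Ω
Step 3 — Series combination: Z_total = R + L = 2330 + j1.225 Ω = 2330∠0.0° Ω.
Step 4 — Source phasor: V = 10∠167.0° V = -9.744 + j2.25 V.
Step 5 — Ohm's law: I = V / Z_total = (-9.744 + j2.25) / (2330 + j1.225) = -0.004181 + j0.0009677 A.
Step 6 — Convert to polar: |I| = 0.004292 A, ∠I = 167.0°.

I = 0.004292∠167.0° A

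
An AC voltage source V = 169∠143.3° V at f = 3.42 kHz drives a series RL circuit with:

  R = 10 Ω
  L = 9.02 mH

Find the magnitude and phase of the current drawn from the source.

Step 1 — Angular frequency: ω = 2π·f = 2π·3420 = 2.149e+04 rad/s.
Step 2 — Component impedances:
  R: Z = R = 10 Ω
  L: Z = jωL = j·2.149e+04·0.00902 = 0 + j193.8 Ω
Step 3 — Series combination: Z_total = R + L = 10 + j193.8 Ω = 194.1∠87.0° Ω.
Step 4 — Source phasor: V = 169∠143.3° V = -135.5 + j101 V.
Step 5 — Ohm's law: I = V / Z_total = (-135.5 + j101) / (10 + j193.8) = 0.4837 + j0.724 A.
Step 6 — Convert to polar: |I| = 0.8708 A, ∠I = 56.3°.

I = 0.8708∠56.3° A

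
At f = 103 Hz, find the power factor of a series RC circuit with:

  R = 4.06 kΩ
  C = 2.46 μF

Step 1 — Angular frequency: ω = 2π·f = 2π·103 = 647.2 rad/s.
Step 2 — Component impedances:
  R: Z = R = 4060 Ω
  C: Z = 1/(jωC) = -j/(ω·C) = 0 - j628.1 Ω
Step 3 — Series combination: Z_total = R + C = 4060 - j628.1 Ω = 4108∠-8.8° Ω.
Step 4 — Power factor: PF = cos(φ) = Re(Z)/|Z| = 4060/4108.3 = 0.9882.
Step 5 — Type: Im(Z) = -628.1 ⇒ leading (phase φ = -8.8°).

PF = 0.9882 (leading, φ = -8.8°)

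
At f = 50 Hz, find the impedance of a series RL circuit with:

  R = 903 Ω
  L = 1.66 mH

Step 1 — Angular frequency: ω = 2π·f = 2π·50 = 314.2 rad/s.
Step 2 — Component impedances:
  R: Z = R = 903 Ω
  L: Z = jωL = j·314.2·0.00166 = 0 + j0.5215 Ω
Step 3 — Series combination: Z_total = R + L = 903 + j0.5215 Ω = 903∠0.0° Ω.

Z = 903 + j0.5215 Ω = 903∠0.0° Ω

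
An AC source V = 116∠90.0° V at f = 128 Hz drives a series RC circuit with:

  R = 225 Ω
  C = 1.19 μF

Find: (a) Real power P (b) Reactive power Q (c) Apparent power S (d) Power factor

Step 1 — Angular frequency: ω = 2π·f = 2π·128 = 804.2 rad/s.
Step 2 — Component impedances:
  R: Z = R = 225 Ω
  C: Z = 1/(jωC) = -j/(ω·C) = 0 - j1045 Ω
Step 3 — Series combination: Z_total = R + C = 225 - j1045 Ω = 1069∠-77.8° Ω.
Step 4 — Source phasor: V = 116∠90.0° V = 0 + j116 V.
Step 5 — Current: I = V / Z = -0.1061 + j0.02285 A = 0.1085∠167.8° A.
Step 6 — Complex power: S = V·I* = 2.65 - j12.31 VA.
Step 7 — Real power: P = Re(S) = 2.65 W.
Step 8 — Reactive power: Q = Im(S) = -12.31 VAR.
Step 9 — Apparent power: |S| = 12.59 VA.
Step 10 — Power factor: PF = P/|S| = 0.2105 (leading).

(a) P = 2.65 W  (b) Q = -12.31 VAR  (c) S = 12.59 VA  (d) PF = 0.2105 (leading)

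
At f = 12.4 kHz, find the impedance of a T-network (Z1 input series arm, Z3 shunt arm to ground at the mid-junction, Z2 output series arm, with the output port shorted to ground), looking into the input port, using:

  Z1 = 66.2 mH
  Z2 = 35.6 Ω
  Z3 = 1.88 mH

Step 1 — Angular frequency: ω = 2π·f = 2π·1.24e+04 = 7.791e+04 rad/s.
Step 2 — Component impedances:
  Z1: Z = jωL = j·7.791e+04·0.0662 = 0 + j5158 Ω
  Z2: Z = R = 35.6 Ω
  Z3: Z = jωL = j·7.791e+04·0.00188 = 0 + j146.5 Ω
Step 3 — With the output port shorted to ground, the output series arm Z2 runs from the junction to ground; the shunt arm Z3 also runs from the junction to ground. They appear in parallel: Z3 || Z2 = 33.61 + j8.17 Ω.
Step 4 — Series with input arm Z1: Z_in = Z1 + (Z3 || Z2) = 33.61 + j5166 Ω = 5166∠89.6° Ω.

Z = 33.61 + j5166 Ω = 5166∠89.6° Ω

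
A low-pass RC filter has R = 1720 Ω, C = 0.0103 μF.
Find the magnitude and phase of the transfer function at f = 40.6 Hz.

Step 1 — Angular frequency: ω = 2π·40.6 = 255.1 rad/s.
Step 2 — Transfer function: H(jω) = 1/(1 + jωRC).
Step 3 — Denominator: 1 + jωRC = 1 + j·255.1·1720·1.03e-08 = 1 + j0.004519.
Step 4 — H = 1 - j0.004519.
Step 5 — Magnitude: |H| = 1 (-0.0 dB); phase: φ = -0.3°.

|H| = 1 (-0.0 dB), φ = -0.3°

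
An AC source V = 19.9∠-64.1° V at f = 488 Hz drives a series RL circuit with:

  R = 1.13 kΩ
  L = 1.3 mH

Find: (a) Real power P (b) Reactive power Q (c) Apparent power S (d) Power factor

Step 1 — Angular frequency: ω = 2π·f = 2π·488 = 3066 rad/s.
Step 2 — Component impedances:
  R: Z = R = 1130 Ω
  L: Z = jωL = j·3066·0.0013 = 0 + j3.986 Ω
Step 3 — Series combination: Z_total = R + L = 1130 + j3.986 Ω = 1130∠0.2° Ω.
Step 4 — Source phasor: V = 19.9∠-64.1° V = 8.692 - j17.9 V.
Step 5 — Current: I = V / Z = 0.007636 - j0.01587 A = 0.01761∠-64.3° A.
Step 6 — Complex power: S = V·I* = 0.3504 + j0.001236 VA.
Step 7 — Real power: P = Re(S) = 0.3504 W.
Step 8 — Reactive power: Q = Im(S) = 0.001236 VAR.
Step 9 — Apparent power: |S| = 0.3504 VA.
Step 10 — Power factor: PF = P/|S| = 1 (lagging).

(a) P = 0.3504 W  (b) Q = 0.001236 VAR  (c) S = 0.3504 VA  (d) PF = 1 (lagging)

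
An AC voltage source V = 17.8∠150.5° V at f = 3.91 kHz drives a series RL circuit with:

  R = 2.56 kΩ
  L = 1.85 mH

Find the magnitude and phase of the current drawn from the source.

Step 1 — Angular frequency: ω = 2π·f = 2π·3910 = 2.457e+04 rad/s.
Step 2 — Component impedances:
  R: Z = R = 2560 Ω
  L: Z = jωL = j·2.457e+04·0.00185 = 0 + j45.45 Ω
Step 3 — Series combination: Z_total = R + L = 2560 + j45.45 Ω = 2560∠1.0° Ω.
Step 4 — Source phasor: V = 17.8∠150.5° V = -15.49 + j8.765 V.
Step 5 — Ohm's law: I = V / Z_total = (-15.49 + j8.765) / (2560 + j45.45) = -0.005989 + j0.00353 A.
Step 6 — Convert to polar: |I| = 0.006952 A, ∠I = 149.5°.

I = 0.006952∠149.5° A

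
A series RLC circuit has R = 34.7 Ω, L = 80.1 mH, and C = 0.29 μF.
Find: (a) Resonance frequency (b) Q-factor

Step 1 — Resonance condition Im(Z)=0 gives ω₀ = 1/√(LC).
Step 2 — ω₀ = 1/√(0.0801·2.9e-07) = 6561 rad/s.
Step 3 — f₀ = ω₀/(2π) = 1044 Hz.
Step 4 — Series Q: Q = ω₀L/R = 6561·0.0801/34.7 = 15.15.

(a) f₀ = 1044 Hz  (b) Q = 15.15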